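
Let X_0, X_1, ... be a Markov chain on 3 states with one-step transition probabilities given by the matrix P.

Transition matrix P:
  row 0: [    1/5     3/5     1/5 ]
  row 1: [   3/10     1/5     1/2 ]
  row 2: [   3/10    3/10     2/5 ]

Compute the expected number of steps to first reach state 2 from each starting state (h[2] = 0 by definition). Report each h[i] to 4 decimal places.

h = [3.0435, 2.3913, 0.0000]

First-step conditioning: h[2] = 0; for i ≠ 2, h[i] = 1 + Σ_k P[i][k]·h[k].
  h[0] = 1 + 1/5·h[0] + 3/5·h[1]
  h[1] = 1 + 3/10·h[0] + 1/5·h[1]
Solving the 2×2 linear system over states ≠ 2 gives exactly h = [70/23, 55/23, 0] (h[2] = 0 is the target).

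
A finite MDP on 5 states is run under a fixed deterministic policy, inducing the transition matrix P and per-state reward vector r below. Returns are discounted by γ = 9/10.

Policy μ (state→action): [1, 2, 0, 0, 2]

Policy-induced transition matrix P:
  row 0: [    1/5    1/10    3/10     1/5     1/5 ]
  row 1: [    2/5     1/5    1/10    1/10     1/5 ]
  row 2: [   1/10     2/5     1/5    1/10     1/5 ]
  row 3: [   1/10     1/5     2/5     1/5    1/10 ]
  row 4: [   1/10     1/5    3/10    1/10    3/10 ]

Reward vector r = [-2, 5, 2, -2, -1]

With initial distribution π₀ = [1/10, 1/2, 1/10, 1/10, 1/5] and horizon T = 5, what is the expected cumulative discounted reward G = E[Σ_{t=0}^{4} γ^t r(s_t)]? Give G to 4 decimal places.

G = 4.2149

t=0: π = [0.1000, 0.5000, 0.1000, 0.1000, 0.2000], E[r] = 2.1000, γ^t·E[r] = 2.100000, running G = 2.100000
t=1: π = [0.2600, 0.2100, 0.2000, 0.1200, 0.2100], E[r] = 0.4800, γ^t·E[r] = 0.432000, running G = 2.532000
t=2: π = [0.1890, 0.2140, 0.2500, 0.1380, 0.2090], E[r] = 0.7070, γ^t·E[r] = 0.572670, running G = 3.104670
t=3: π = [0.1831, 0.2311, 0.2460, 0.1327, 0.2071], E[r] = 0.8088, γ^t·E[r] = 0.589615, running G = 3.694285
t=4: π = [0.1876, 0.2309, 0.2425, 0.1316, 0.2074], E[r] = 0.7935, γ^t·E[r] = 0.520596, running G = 4.214881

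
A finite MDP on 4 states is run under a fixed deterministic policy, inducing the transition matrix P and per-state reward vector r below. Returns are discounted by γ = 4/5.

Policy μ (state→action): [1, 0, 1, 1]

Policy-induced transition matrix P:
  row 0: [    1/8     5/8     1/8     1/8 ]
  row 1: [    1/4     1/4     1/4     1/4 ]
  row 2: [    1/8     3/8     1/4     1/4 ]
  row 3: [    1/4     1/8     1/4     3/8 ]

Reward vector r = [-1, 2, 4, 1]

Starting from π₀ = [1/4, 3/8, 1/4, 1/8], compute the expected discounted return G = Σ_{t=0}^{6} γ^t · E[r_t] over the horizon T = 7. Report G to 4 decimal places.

G = 6.3825

t=0: π = [0.2500, 0.3750, 0.2500, 0.1250], E[r] = 1.6250, γ^t·E[r] = 1.625000, running G = 1.625000
t=1: π = [0.1875, 0.3594, 0.2188, 0.2344], E[r] = 1.6406, γ^t·E[r] = 1.312500, running G = 2.937500
t=2: π = [0.1992, 0.3184, 0.2266, 0.2559], E[r] = 1.5996, γ^t·E[r] = 1.023750, running G = 3.961250
t=3: π = [0.1968, 0.3210, 0.2251, 0.2571], E[r] = 1.6028, γ^t·E[r] = 0.820625, running G = 4.781875
t=4: π = [0.1973, 0.3198, 0.2254, 0.2575], E[r] = 1.6015, γ^t·E[r] = 0.655963, running G = 5.437838
t=5: π = [0.1972, 0.3200, 0.2253, 0.2575], E[r] = 1.6017, γ^t·E[r] = 0.524829, running G = 5.962666
t=6: π = [0.1972, 0.3199, 0.2254, 0.2575], E[r] = 1.6016, γ^t·E[r] = 0.419851, running G = 6.382517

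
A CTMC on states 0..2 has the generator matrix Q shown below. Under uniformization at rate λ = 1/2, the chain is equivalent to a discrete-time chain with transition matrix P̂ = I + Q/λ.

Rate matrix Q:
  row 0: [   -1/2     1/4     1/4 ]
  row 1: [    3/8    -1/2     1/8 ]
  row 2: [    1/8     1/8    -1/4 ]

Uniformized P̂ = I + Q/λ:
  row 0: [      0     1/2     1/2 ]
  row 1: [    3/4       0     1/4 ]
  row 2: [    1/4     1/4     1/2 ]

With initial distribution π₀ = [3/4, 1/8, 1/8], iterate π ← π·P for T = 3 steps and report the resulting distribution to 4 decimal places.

π = [0.2344, 0.3105, 0.4551]

t=0: π = [0.7500, 0.1250, 0.1250]
t=1: π = [0.1250, 0.4063, 0.4688]
t=2: π = [0.4219, 0.1797, 0.3984]
t=3: π = [0.2344, 0.3105, 0.4551]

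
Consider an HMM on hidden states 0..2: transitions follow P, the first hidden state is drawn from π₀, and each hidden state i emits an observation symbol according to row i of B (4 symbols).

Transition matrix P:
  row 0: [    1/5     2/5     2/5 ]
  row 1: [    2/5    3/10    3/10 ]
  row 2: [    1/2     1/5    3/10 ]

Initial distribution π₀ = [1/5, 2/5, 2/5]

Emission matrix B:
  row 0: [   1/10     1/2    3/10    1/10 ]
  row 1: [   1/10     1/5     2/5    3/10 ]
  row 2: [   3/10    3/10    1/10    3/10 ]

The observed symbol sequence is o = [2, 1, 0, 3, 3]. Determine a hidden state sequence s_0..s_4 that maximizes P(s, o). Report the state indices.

t=0: δ = [6.000e-02, 1.600e-01, 4.000e-02]  (obs o_0=2)
t=1: δ = [3.200e-02, 9.600e-03, 1.440e-02]  ψ = [1, 1, 1]  (obs o_1=1)
t=2: δ = [7.200e-04, 1.280e-03, 3.840e-03]  ψ = [2, 0, 0]  (obs o_2=0)
t=3: δ = [1.920e-04, 2.304e-04, 3.456e-04]  ψ = [2, 2, 2]  (obs o_3=3)
t=4: δ = [1.728e-05, 2.304e-05, 3.110e-05]  ψ = [2, 0, 2]  (obs o_4=3)
backtrack: best end state = 2; path = [1, 0, 2, 2, 2]

path = [1, 0, 2, 2, 2]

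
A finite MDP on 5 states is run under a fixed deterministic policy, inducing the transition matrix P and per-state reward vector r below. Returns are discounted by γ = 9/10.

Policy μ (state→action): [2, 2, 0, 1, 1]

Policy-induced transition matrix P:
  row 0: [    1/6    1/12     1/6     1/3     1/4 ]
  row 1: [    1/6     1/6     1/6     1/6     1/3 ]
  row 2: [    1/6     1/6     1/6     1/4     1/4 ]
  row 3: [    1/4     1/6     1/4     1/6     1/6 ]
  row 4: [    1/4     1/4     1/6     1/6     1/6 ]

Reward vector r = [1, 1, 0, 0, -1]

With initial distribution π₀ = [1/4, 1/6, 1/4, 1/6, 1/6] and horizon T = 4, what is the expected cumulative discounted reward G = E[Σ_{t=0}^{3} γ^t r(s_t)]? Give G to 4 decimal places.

G = 0.5835

t=0: π = [0.2500, 0.1667, 0.2500, 0.1667, 0.1667], E[r] = 0.2500, γ^t·E[r] = 0.250000, running G = 0.250000
t=1: π = [0.1944, 0.1597, 0.1806, 0.2292, 0.2361], E[r] = 0.1181, γ^t·E[r] = 0.106250, running G = 0.356250
t=2: π = [0.2054, 0.1701, 0.1858, 0.2141, 0.2245], E[r] = 0.1510, γ^t·E[r] = 0.122344, running G = 0.478594
t=3: π = [0.2032, 0.1683, 0.1845, 0.2164, 0.2276], E[r] = 0.1439, γ^t·E[r] = 0.104871, running G = 0.583465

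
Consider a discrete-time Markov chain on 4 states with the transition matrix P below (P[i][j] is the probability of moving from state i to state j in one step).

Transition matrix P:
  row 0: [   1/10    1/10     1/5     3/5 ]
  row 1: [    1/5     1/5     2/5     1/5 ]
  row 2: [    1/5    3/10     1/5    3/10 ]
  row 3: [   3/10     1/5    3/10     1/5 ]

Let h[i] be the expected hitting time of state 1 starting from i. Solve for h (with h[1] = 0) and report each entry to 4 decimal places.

h = [5.3962, 0.0000, 4.4528, 4.9434]

First-step conditioning: h[1] = 0; for i ≠ 1, h[i] = 1 + Σ_k P[i][k]·h[k].
  h[0] = 1 + 1/10·h[0] + 1/5·h[2] + 3/5·h[3]
  h[2] = 1 + 1/5·h[0] + 1/5·h[2] + 3/10·h[3]
  h[3] = 1 + 3/10·h[0] + 3/10·h[2] + 1/5·h[3]
Solving the 3×3 linear system over states ≠ 1 gives exactly h = [286/53, 0, 236/53, 262/53] (h[1] = 0 is the target).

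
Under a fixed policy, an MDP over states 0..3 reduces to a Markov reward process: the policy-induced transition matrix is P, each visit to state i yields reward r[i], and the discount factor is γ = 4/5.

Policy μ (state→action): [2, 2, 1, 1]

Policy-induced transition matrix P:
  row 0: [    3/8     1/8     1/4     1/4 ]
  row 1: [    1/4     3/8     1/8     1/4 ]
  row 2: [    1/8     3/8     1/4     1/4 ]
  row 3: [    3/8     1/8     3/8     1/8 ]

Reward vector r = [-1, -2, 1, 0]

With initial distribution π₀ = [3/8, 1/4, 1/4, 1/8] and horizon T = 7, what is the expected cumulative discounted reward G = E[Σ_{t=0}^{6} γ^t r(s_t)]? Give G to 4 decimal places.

G = -2.2068

t=0: π = [0.3750, 0.2500, 0.2500, 0.1250], E[r] = -0.6250, γ^t·E[r] = -0.625000, running G = -0.625000
t=1: π = [0.2813, 0.2500, 0.2344, 0.2344], E[r] = -0.5469, γ^t·E[r] = -0.437500, running G = -1.062500
t=2: π = [0.2852, 0.2461, 0.2480, 0.2207], E[r] = -0.5293, γ^t·E[r] = -0.338750, running G = -1.401250
t=3: π = [0.2822, 0.2485, 0.2468, 0.2224], E[r] = -0.5325, γ^t·E[r] = -0.272625, running G = -1.673875
t=4: π = [0.2822, 0.2488, 0.2467, 0.2222], E[r] = -0.5332, γ^t·E[r] = -0.218388, running G = -1.892263
t=5: π = [0.2822, 0.2489, 0.2467, 0.2222], E[r] = -0.5333, γ^t·E[r] = -0.174761, running G = -2.067024
t=6: π = [0.2822, 0.2489, 0.2467, 0.2222], E[r] = -0.5333, γ^t·E[r] = -0.139811, running G = -2.206835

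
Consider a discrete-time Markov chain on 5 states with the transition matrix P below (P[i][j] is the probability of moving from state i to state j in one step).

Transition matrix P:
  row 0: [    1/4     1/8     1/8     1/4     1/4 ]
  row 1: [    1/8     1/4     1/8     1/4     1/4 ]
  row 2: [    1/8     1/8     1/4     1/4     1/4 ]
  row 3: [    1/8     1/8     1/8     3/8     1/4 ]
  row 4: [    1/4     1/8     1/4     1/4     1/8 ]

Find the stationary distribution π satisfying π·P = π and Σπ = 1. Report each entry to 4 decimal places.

π = [0.1746, 0.1429, 0.1746, 0.2857, 0.2222]

Balance equations π_j = Σ_i π_i·P[i][j]:
  π_0 = 1/4·π_0 + 1/8·π_1 + 1/8·π_2 + 1/8·π_3 + 1/4·π_4
  π_1 = 1/8·π_0 + 1/4·π_1 + 1/8·π_2 + 1/8·π_3 + 1/8·π_4
  π_2 = 1/8·π_0 + 1/8·π_1 + 1/4·π_2 + 1/8·π_3 + 1/4·π_4
  π_3 = 1/4·π_0 + 1/4·π_1 + 1/4·π_2 + 3/8·π_3 + 1/4·π_4
  normalize: π_0 + π_1 + π_2 + π_3 + π_4 = 1
Solving the linear system gives exactly π = [11/63, 1/7, 11/63, 2/7, 2/9].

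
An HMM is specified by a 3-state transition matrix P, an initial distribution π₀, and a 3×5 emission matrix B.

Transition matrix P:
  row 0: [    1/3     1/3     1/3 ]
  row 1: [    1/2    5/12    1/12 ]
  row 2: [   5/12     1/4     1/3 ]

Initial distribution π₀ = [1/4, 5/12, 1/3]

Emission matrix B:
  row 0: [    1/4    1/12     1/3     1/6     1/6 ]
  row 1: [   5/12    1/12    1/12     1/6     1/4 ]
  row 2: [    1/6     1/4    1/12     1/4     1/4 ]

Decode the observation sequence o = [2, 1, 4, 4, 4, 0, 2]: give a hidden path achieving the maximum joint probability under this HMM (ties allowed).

path = [0, 2, 1, 1, 1, 1, 0]

t=0: δ = [8.333e-02, 3.472e-02, 2.778e-02]  (obs o_0=2)
t=1: δ = [2.315e-03, 2.315e-03, 6.944e-03]  ψ = [0, 0, 0]  (obs o_1=1)
t=2: δ = [4.823e-04, 4.340e-04, 5.787e-04]  ψ = [2, 2, 2]  (obs o_2=4)
t=3: δ = [4.019e-05, 4.521e-05, 4.823e-05]  ψ = [2, 1, 2]  (obs o_3=4)
t=4: δ = [3.768e-06, 4.710e-06, 4.019e-06]  ψ = [1, 1, 2]  (obs o_4=4)
t=5: δ = [5.887e-07, 8.176e-07, 2.233e-07]  ψ = [1, 1, 2]  (obs o_5=0)
t=6: δ = [1.363e-07, 2.839e-08, 1.635e-08]  ψ = [1, 1, 0]  (obs o_6=2)
backtrack: best end state = 0; path = [0, 2, 1, 1, 1, 1, 0]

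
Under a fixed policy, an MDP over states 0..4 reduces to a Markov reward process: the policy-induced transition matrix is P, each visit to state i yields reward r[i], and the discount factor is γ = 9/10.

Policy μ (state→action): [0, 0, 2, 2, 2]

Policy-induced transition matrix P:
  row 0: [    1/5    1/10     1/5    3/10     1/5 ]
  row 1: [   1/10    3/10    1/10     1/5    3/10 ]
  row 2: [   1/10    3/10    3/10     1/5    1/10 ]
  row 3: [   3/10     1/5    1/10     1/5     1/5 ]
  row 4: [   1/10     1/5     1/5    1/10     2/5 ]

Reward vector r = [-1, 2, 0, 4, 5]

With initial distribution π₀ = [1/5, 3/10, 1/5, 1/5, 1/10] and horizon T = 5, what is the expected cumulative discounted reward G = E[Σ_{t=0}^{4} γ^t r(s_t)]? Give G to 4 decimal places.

G = 8.8746

t=0: π = [0.2000, 0.3000, 0.2000, 0.2000, 0.1000], E[r] = 1.7000, γ^t·E[r] = 1.700000, running G = 1.700000
t=1: π = [0.1600, 0.2300, 0.1700, 0.2100, 0.2300], E[r] = 2.2900, γ^t·E[r] = 2.061000, running G = 3.761000
t=2: π = [0.1580, 0.2240, 0.1730, 0.1930, 0.2520], E[r] = 2.3220, γ^t·E[r] = 1.880820, running G = 5.641820
t=3: π = [0.1544, 0.2239, 0.1756, 0.1906, 0.2555], E[r] = 2.3333, γ^t·E[r] = 1.700976, running G = 7.342796
t=4: π = [0.1536, 0.2245, 0.1761, 0.1899, 0.2559], E[r] = 2.3347, γ^t·E[r] = 1.531777, running G = 8.874573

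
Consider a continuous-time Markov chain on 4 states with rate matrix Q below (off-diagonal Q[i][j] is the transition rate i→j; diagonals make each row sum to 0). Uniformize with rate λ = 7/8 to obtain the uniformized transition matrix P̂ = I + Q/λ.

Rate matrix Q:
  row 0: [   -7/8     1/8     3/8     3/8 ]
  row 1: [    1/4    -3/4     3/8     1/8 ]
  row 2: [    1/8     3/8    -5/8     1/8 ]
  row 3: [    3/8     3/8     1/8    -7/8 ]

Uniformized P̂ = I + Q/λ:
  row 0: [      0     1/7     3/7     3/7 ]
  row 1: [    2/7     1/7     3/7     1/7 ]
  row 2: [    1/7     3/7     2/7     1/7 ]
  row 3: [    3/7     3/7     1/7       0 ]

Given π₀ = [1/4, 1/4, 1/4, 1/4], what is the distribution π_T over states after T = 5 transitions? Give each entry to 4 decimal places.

π = [0.2051, 0.2879, 0.3308, 0.1762]

t=0: π = [0.2500, 0.2500, 0.2500, 0.2500]
t=1: π = [0.2143, 0.2857, 0.3214, 0.1786]
t=2: π = [0.2041, 0.2857, 0.3316, 0.1786]
t=3: π = [0.2055, 0.2886, 0.3302, 0.1757]
t=4: π = [0.2049, 0.2874, 0.3312, 0.1765]
t=5: π = [0.2051, 0.2879, 0.3308, 0.1762]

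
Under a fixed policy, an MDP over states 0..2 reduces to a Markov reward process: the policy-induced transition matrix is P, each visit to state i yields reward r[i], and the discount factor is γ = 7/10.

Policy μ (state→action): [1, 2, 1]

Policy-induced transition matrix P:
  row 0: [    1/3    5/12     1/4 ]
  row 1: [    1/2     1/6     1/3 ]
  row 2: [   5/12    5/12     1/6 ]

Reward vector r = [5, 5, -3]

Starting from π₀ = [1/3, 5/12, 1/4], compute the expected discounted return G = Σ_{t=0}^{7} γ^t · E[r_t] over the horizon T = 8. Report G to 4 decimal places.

t=0: π = [0.3333, 0.4167, 0.2500], E[r] = 3.0000, γ^t·E[r] = 3.000000, running G = 3.000000
t=1: π = [0.4236, 0.3125, 0.2639], E[r] = 2.8889, γ^t·E[r] = 2.022222, running G = 5.022222
t=2: π = [0.4074, 0.3385, 0.2541], E[r] = 2.9676, γ^t·E[r] = 1.454120, running G = 6.476343
t=3: π = [0.4109, 0.3320, 0.2570], E[r] = 2.9437, γ^t·E[r] = 1.009680, running G = 7.486022
t=4: π = [0.4101, 0.3337, 0.2562], E[r] = 2.9500, γ^t·E[r] = 0.708297, running G = 8.194319
t=5: π = [0.4103, 0.3333, 0.2565], E[r] = 2.9484, γ^t·E[r] = 0.495537, running G = 8.689855
t=6: π = [0.4102, 0.3334, 0.2564], E[r] = 2.9488, γ^t·E[r] = 0.346923, running G = 9.036779
t=7: π = [0.4103, 0.3333, 0.2564], E[r] = 2.9487, γ^t·E[r] = 0.242838, running G = 9.279617

G = 9.2796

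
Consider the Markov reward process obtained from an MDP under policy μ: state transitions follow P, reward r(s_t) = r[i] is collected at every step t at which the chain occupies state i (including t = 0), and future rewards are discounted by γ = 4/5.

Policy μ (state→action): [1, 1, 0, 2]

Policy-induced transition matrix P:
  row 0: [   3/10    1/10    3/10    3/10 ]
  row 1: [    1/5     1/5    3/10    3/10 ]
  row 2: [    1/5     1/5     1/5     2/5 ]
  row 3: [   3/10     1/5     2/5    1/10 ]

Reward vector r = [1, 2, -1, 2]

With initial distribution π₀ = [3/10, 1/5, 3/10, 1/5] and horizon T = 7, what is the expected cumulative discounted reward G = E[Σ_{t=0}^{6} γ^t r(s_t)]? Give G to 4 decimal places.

t=0: π = [0.3000, 0.2000, 0.3000, 0.2000], E[r] = 0.8000, γ^t·E[r] = 0.800000, running G = 0.800000
t=1: π = [0.2500, 0.1700, 0.2900, 0.2900], E[r] = 0.8800, γ^t·E[r] = 0.704000, running G = 1.504000
t=2: π = [0.2540, 0.1750, 0.3000, 0.2710], E[r] = 0.8460, γ^t·E[r] = 0.541440, running G = 2.045440
t=3: π = [0.2525, 0.1746, 0.2971, 0.2758], E[r] = 0.8562, γ^t·E[r] = 0.438374, running G = 2.483814
t=4: π = [0.2528, 0.1748, 0.2979, 0.2746], E[r] = 0.8536, γ^t·E[r] = 0.349618, running G = 2.833433
t=5: π = [0.2527, 0.1747, 0.2977, 0.2749], E[r] = 0.8543, γ^t·E[r] = 0.279923, running G = 3.113356
t=6: π = [0.2528, 0.1747, 0.2977, 0.2748], E[r] = 0.8541, γ^t·E[r] = 0.223891, running G = 3.337247

G = 3.3372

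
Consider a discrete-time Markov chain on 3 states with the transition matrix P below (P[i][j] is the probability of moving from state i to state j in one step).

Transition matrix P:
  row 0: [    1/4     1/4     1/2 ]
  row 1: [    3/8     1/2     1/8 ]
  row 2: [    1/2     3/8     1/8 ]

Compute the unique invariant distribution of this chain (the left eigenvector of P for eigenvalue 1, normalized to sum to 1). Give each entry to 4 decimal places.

Balance equations π_j = Σ_i π_i·P[i][j]:
  π_0 = 1/4·π_0 + 3/8·π_1 + 1/2·π_2
  π_1 = 1/4·π_0 + 1/2·π_1 + 3/8·π_2
  normalize: π_0 + π_1 + π_2 = 1
Solving the linear system gives exactly π = [25/69, 26/69, 6/23].

π = [0.3623, 0.3768, 0.2609]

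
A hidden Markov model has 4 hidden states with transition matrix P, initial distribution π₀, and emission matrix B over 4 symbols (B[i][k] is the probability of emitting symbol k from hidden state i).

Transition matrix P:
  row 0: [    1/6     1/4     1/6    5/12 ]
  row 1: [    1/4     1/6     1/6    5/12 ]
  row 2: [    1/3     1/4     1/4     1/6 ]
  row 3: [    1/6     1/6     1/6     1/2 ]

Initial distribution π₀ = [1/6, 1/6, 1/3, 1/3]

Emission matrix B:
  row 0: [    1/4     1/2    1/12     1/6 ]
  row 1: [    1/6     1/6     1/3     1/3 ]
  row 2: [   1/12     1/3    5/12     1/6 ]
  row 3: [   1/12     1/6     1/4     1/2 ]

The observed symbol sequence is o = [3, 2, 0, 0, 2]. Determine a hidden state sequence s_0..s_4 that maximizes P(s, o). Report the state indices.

path = [3, 3, 3, 3, 3]

t=0: δ = [2.778e-02, 5.556e-02, 5.556e-02, 1.667e-01]  (obs o_0=3)
t=1: δ = [2.315e-03, 9.259e-03, 1.157e-02, 2.083e-02]  ψ = [3, 3, 3, 3]  (obs o_1=2)
t=2: δ = [9.645e-04, 5.787e-04, 2.894e-04, 8.681e-04]  ψ = [2, 3, 3, 3]  (obs o_2=0)
t=3: δ = [4.019e-05, 4.019e-05, 1.340e-05, 3.617e-05]  ψ = [0, 0, 0, 3]  (obs o_3=0)
t=4: δ = [8.372e-07, 3.349e-06, 2.791e-06, 4.521e-06]  ψ = [1, 0, 0, 3]  (obs o_4=2)
backtrack: best end state = 3; path = [3, 3, 3, 3, 3]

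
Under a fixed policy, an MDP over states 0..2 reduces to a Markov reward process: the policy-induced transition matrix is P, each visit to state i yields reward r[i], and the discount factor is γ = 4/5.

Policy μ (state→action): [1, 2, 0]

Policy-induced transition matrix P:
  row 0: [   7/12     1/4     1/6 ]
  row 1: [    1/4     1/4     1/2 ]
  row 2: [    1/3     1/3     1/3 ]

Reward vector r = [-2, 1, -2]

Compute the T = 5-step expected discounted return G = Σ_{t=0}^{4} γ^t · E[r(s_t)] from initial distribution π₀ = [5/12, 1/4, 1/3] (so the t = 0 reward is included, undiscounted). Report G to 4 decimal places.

t=0: π = [0.4167, 0.2500, 0.3333], E[r] = -1.2500, γ^t·E[r] = -1.250000, running G = -1.250000
t=1: π = [0.4167, 0.2778, 0.3056], E[r] = -1.1667, γ^t·E[r] = -0.933333, running G = -2.183333
t=2: π = [0.4144, 0.2755, 0.3102], E[r] = -1.1736, γ^t·E[r] = -0.751111, running G = -2.934444
t=3: π = [0.4140, 0.2758, 0.3102], E[r] = -1.1725, γ^t·E[r] = -0.600296, running G = -3.534741
t=4: π = [0.4138, 0.2758, 0.3103], E[r] = -1.1725, γ^t·E[r] = -0.480237, running G = -4.014978

G = -4.0150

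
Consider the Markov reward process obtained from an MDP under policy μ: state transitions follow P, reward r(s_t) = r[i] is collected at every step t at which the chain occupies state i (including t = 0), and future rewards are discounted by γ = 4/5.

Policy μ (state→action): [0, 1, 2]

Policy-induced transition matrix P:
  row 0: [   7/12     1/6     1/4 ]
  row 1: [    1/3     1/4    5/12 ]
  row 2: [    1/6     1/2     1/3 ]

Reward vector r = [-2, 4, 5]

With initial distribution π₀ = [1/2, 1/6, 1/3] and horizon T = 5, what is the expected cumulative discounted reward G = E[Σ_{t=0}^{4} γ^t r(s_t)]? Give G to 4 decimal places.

t=0: π = [0.5000, 0.1667, 0.3333], E[r] = 1.3333, γ^t·E[r] = 1.333333, running G = 1.333333
t=1: π = [0.4028, 0.2917, 0.3056], E[r] = 1.8889, γ^t·E[r] = 1.511111, running G = 2.844444
t=2: π = [0.3831, 0.2928, 0.3241], E[r] = 2.0255, γ^t·E[r] = 1.296296, running G = 4.140741
t=3: π = [0.3751, 0.2991, 0.3258], E[r] = 2.0752, γ^t·E[r] = 1.062519, running G = 5.203259
t=4: π = [0.3728, 0.3002, 0.3270], E[r] = 2.0902, γ^t·E[r] = 0.856132, running G = 6.059391

G = 6.0594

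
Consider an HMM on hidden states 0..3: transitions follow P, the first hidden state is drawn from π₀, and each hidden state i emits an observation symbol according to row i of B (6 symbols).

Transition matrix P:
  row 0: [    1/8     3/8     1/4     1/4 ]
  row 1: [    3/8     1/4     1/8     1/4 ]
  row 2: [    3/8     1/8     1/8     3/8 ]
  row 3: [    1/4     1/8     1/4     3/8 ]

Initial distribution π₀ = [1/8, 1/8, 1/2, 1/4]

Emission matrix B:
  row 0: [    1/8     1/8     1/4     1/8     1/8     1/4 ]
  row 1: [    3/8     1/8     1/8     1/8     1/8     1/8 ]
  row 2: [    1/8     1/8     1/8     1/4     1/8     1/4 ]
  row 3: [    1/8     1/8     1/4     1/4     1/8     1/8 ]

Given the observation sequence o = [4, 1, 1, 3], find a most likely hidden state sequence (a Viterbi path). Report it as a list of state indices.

t=0: δ = [1.562e-02, 1.562e-02, 6.250e-02, 3.125e-02]  (obs o_0=4)
t=1: δ = [2.930e-03, 9.766e-04, 9.766e-04, 2.930e-03]  ψ = [2, 2, 2, 2]  (obs o_1=1)
t=2: δ = [9.155e-05, 1.373e-04, 9.155e-05, 1.373e-04]  ψ = [3, 0, 0, 3]  (obs o_2=1)
t=3: δ = [6.437e-06, 4.292e-06, 8.583e-06, 1.287e-05]  ψ = [1, 0, 3, 3]  (obs o_3=3)
backtrack: best end state = 3; path = [2, 3, 3, 3]

path = [2, 3, 3, 3]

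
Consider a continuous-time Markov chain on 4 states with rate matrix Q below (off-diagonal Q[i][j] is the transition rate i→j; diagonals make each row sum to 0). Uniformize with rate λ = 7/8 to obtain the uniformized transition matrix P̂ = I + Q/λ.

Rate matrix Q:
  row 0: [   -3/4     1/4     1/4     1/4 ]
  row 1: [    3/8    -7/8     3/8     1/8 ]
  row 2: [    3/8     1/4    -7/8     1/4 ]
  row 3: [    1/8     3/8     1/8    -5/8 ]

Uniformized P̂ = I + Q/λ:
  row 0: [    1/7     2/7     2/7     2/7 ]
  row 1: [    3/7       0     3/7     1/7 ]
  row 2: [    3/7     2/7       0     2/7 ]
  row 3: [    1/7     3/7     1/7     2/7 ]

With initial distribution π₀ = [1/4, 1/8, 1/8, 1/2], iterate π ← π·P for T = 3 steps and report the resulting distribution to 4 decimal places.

t=0: π = [0.2500, 0.1250, 0.1250, 0.5000]
t=1: π = [0.2143, 0.3214, 0.1964, 0.2679]
t=2: π = [0.2908, 0.2321, 0.2372, 0.2398]
t=3: π = [0.2770, 0.2536, 0.2168, 0.2526]

π = [0.2770, 0.2536, 0.2168, 0.2526]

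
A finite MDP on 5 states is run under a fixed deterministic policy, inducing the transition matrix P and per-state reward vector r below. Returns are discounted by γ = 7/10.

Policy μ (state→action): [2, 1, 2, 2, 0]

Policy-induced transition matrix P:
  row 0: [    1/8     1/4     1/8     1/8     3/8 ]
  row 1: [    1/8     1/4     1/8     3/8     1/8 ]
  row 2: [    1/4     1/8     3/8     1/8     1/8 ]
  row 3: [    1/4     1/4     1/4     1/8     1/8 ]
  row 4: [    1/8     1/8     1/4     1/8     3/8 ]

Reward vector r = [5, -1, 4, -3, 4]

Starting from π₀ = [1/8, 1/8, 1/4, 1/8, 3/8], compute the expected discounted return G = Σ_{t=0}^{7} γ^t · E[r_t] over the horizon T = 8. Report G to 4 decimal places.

G = 7.0976

t=0: π = [0.1250, 0.1250, 0.2500, 0.1250, 0.3750], E[r] = 2.6250, γ^t·E[r] = 2.625000, running G = 2.625000
t=1: π = [0.1719, 0.1719, 0.2500, 0.1563, 0.2500], E[r] = 2.2188, γ^t·E[r] = 1.553125, running G = 4.178125
t=2: π = [0.1758, 0.1875, 0.2383, 0.1680, 0.2305], E[r] = 2.0625, γ^t·E[r] = 1.010625, running G = 5.188750
t=3: π = [0.1758, 0.1914, 0.2344, 0.1719, 0.2266], E[r] = 2.0156, γ^t·E[r] = 0.691359, running G = 5.880109
t=4: π = [0.1758, 0.1924, 0.2334, 0.1729, 0.2256], E[r] = 2.0039, γ^t·E[r] = 0.481138, running G = 6.361247
t=5: π = [0.1758, 0.1926, 0.2332, 0.1731, 0.2253], E[r] = 2.0010, γ^t·E[r] = 0.336304, running G = 6.697551
t=6: π = [0.1758, 0.1927, 0.2331, 0.1732, 0.2253], E[r] = 2.0002, γ^t·E[r] = 0.235327, running G = 6.932878
t=7: π = [0.1758, 0.1927, 0.2331, 0.1732, 0.2253], E[r] = 2.0001, γ^t·E[r] = 0.164714, running G = 7.097592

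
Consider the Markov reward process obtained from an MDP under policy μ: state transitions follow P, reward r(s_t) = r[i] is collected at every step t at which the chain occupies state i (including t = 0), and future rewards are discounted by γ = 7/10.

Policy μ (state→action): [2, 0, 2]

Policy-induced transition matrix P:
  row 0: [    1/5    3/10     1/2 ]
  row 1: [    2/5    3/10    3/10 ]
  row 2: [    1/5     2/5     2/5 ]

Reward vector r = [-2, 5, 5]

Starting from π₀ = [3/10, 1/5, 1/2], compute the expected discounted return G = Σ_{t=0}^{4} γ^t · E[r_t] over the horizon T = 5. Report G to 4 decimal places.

G = 8.5694

t=0: π = [0.3000, 0.2000, 0.5000], E[r] = 2.9000, γ^t·E[r] = 2.900000, running G = 2.900000
t=1: π = [0.2400, 0.3500, 0.4100], E[r] = 3.3200, γ^t·E[r] = 2.324000, running G = 5.224000
t=2: π = [0.2700, 0.3410, 0.3890], E[r] = 3.1100, γ^t·E[r] = 1.523900, running G = 6.747900
t=3: π = [0.2682, 0.3389, 0.3929], E[r] = 3.1226, γ^t·E[r] = 1.071052, running G = 7.818952
t=4: π = [0.2678, 0.3393, 0.3929], E[r] = 3.1255, γ^t·E[r] = 0.750442, running G = 8.569394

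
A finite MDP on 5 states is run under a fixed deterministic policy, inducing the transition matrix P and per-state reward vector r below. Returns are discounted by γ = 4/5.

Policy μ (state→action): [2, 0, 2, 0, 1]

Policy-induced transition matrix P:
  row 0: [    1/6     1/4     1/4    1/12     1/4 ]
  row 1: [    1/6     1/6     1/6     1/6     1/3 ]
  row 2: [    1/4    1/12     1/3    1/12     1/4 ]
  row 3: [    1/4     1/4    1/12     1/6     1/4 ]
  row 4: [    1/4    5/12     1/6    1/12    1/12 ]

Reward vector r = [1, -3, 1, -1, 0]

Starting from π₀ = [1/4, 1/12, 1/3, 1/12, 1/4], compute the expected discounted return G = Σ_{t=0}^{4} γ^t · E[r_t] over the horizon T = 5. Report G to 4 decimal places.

t=0: π = [0.2500, 0.0833, 0.3333, 0.0833, 0.2500], E[r] = 0.2500, γ^t·E[r] = 0.250000, running G = 0.250000
t=1: π = [0.2222, 0.2292, 0.2361, 0.0972, 0.2153], E[r] = -0.3264, γ^t·E[r] = -0.261111, running G = -0.011111
t=2: π = [0.2124, 0.2274, 0.2164, 0.1105, 0.2332], E[r] = -0.3640, γ^t·E[r] = -0.232963, running G = -0.244074
t=3: π = [0.2133, 0.2338, 0.2112, 0.1115, 0.2301], E[r] = -0.3885, γ^t·E[r] = -0.198889, running G = -0.442963
t=4: π = [0.2127, 0.2337, 0.2104, 0.1121, 0.2311], E[r] = -0.3900, γ^t·E[r] = -0.159738, running G = -0.602701

G = -0.6027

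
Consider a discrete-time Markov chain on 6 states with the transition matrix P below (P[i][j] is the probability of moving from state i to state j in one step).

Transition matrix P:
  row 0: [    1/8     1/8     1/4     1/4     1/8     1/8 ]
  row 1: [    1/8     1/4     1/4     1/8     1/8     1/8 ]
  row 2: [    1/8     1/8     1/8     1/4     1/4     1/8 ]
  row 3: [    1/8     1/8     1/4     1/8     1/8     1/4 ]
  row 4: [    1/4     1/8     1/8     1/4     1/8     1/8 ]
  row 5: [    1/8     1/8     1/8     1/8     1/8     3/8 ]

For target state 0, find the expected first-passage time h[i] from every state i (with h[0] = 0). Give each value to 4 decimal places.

First-step conditioning: h[0] = 0; for i ≠ 0, h[i] = 1 + Σ_k P[i][k]·h[k].
  h[1] = 1 + 1/4·h[1] + 1/4·h[2] + 1/8·h[3] + 1/8·h[4] + 1/8·h[5]
  h[2] = 1 + 1/8·h[1] + 1/8·h[2] + 1/4·h[3] + 1/4·h[4] + 1/8·h[5]
  h[3] = 1 + 1/8·h[1] + 1/4·h[2] + 1/8·h[3] + 1/8·h[4] + 1/4·h[5]
  h[4] = 1 + 1/8·h[1] + 1/8·h[2] + 1/4·h[3] + 1/8·h[4] + 1/8·h[5]
  h[5] = 1 + 1/8·h[1] + 1/8·h[2] + 1/8·h[3] + 1/8·h[4] + 3/8·h[5]
Solving the 5×5 linear system over states ≠ 0 gives exactly h = [0, 28104/4033, 27720/4033, 28112/4033, 24640/4033, 28168/4033] (h[0] = 0 is the target).

h = [0.0000, 6.9685, 6.8733, 6.9705, 6.1096, 6.9844]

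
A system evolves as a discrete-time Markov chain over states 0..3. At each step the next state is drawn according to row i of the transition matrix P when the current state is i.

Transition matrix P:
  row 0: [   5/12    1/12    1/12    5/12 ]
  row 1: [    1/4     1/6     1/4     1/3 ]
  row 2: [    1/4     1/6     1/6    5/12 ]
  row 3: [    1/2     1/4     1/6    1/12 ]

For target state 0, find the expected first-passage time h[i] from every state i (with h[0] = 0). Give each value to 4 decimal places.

h = [0.0000, 3.1235, 3.0757, 2.5020]

First-step conditioning: h[0] = 0; for i ≠ 0, h[i] = 1 + Σ_k P[i][k]·h[k].
  h[1] = 1 + 1/6·h[1] + 1/4·h[2] + 1/3·h[3]
  h[2] = 1 + 1/6·h[1] + 1/6·h[2] + 5/12·h[3]
  h[3] = 1 + 1/4·h[1] + 1/6·h[2] + 1/12·h[3]
Solving the 3×3 linear system over states ≠ 0 gives exactly h = [0, 784/251, 772/251, 628/251] (h[0] = 0 is the target).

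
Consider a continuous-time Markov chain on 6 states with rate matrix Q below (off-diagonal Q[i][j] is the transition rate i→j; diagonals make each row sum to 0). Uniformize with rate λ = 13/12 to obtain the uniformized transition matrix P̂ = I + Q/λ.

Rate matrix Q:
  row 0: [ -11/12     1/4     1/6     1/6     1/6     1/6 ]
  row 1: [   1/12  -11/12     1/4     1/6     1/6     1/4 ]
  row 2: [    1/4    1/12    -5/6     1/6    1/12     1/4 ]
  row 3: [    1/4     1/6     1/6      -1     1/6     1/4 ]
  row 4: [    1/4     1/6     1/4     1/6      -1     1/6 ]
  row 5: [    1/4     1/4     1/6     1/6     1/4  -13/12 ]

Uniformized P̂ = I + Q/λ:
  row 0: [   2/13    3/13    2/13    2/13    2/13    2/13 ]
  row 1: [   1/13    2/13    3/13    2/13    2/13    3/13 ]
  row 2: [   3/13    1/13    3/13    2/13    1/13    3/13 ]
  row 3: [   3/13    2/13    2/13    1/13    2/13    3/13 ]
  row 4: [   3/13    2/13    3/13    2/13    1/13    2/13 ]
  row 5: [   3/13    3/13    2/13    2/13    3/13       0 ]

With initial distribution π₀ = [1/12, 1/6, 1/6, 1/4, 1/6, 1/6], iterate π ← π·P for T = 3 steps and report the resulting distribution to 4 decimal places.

π = [0.1903, 0.1664, 0.1924, 0.1428, 0.1409, 0.1672]

t=0: π = [0.0833, 0.1667, 0.1667, 0.2500, 0.1667, 0.1667]
t=1: π = [0.1987, 0.1603, 0.1923, 0.1346, 0.1410, 0.1731]
t=2: π = [0.1908, 0.1677, 0.1918, 0.1435, 0.1415, 0.1647]
t=3: π = [0.1903, 0.1664, 0.1924, 0.1428, 0.1409, 0.1672]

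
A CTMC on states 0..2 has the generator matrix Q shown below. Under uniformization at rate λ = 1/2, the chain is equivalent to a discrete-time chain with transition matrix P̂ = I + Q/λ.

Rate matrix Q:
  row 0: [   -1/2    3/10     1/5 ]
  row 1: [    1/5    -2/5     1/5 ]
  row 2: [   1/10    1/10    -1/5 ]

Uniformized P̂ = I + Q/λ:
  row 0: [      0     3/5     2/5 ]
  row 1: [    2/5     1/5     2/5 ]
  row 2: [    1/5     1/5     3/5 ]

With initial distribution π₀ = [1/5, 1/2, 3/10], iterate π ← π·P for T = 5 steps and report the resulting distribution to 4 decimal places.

π = [0.2151, 0.2849, 0.4999]

t=0: π = [0.2000, 0.5000, 0.3000]
t=1: π = [0.2600, 0.2800, 0.4600]
t=2: π = [0.2040, 0.3040, 0.4920]
t=3: π = [0.2200, 0.2816, 0.4984]
t=4: π = [0.2123, 0.2880, 0.4997]
t=5: π = [0.2151, 0.2849, 0.4999]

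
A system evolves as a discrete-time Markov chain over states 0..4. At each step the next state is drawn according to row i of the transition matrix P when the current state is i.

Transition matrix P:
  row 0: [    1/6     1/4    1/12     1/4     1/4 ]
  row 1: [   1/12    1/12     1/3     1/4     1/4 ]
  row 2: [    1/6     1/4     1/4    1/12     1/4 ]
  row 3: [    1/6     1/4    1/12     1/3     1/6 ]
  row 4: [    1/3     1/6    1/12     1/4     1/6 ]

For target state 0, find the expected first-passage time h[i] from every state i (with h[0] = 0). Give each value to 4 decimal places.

h = [0.0000, 5.7754, 5.3779, 5.4716, 4.5343]

First-step conditioning: h[0] = 0; for i ≠ 0, h[i] = 1 + Σ_k P[i][k]·h[k].
  h[1] = 1 + 1/12·h[1] + 1/3·h[2] + 1/4·h[3] + 1/4·h[4]
  h[2] = 1 + 1/4·h[1] + 1/4·h[2] + 1/12·h[3] + 1/4·h[4]
  h[3] = 1 + 1/4·h[1] + 1/12·h[2] + 1/3·h[3] + 1/6·h[4]
  h[4] = 1 + 1/6·h[1] + 1/12·h[2] + 1/4·h[3] + 1/6·h[4]
Solving the 4×4 linear system over states ≠ 0 gives exactly h = [0, 21444/3713, 19968/3713, 20316/3713, 16836/3713] (h[0] = 0 is the target).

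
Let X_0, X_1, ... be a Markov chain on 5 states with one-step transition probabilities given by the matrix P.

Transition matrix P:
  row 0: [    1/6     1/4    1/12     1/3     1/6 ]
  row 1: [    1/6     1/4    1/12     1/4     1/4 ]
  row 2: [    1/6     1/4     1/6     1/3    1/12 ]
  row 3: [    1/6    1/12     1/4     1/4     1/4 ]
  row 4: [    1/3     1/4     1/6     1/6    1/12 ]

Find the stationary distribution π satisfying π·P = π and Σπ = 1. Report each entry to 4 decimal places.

Balance equations π_j = Σ_i π_i·P[i][j]:
  π_0 = 1/6·π_0 + 1/6·π_1 + 1/6·π_2 + 1/6·π_3 + 1/3·π_4
  π_1 = 1/4·π_0 + 1/4·π_1 + 1/4·π_2 + 1/12·π_3 + 1/4·π_4
  π_2 = 1/12·π_0 + 1/12·π_1 + 1/6·π_2 + 1/4·π_3 + 1/6·π_4
  π_3 = 1/3·π_0 + 1/4·π_1 + 1/3·π_2 + 1/4·π_3 + 1/6·π_4
  normalize: π_0 + π_1 + π_2 + π_3 + π_4 = 1
Solving the linear system gives exactly π = [1097/5587, 2301/11174, 867/5587, 2955/11174, 995/5587].

π = [0.1963, 0.2059, 0.1552, 0.2645, 0.1781]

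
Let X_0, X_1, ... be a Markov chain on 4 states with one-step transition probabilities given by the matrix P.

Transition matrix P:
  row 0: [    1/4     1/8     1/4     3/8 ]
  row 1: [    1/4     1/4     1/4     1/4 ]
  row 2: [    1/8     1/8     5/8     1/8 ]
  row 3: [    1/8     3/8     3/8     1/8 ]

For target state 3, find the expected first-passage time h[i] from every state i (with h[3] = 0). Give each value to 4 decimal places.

First-step conditioning: h[3] = 0; for i ≠ 3, h[i] = 1 + Σ_k P[i][k]·h[k].
  h[0] = 1 + 1/4·h[0] + 1/8·h[1] + 1/4·h[2]
  h[1] = 1 + 1/4·h[0] + 1/4·h[1] + 1/4·h[2]
  h[2] = 1 + 1/8·h[0] + 1/8·h[1] + 5/8·h[2]
Solving the 3×3 linear system over states ≠ 3 gives exactly h = [35/9, 40/9, 49/9, 0] (h[3] = 0 is the target).

h = [3.8889, 4.4444, 5.4444, 0.0000]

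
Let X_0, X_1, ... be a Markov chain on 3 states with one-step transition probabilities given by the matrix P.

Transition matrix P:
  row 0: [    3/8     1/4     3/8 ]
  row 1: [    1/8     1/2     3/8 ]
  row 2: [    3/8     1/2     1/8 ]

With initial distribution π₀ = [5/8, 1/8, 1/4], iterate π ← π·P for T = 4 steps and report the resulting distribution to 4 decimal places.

t=0: π = [0.6250, 0.1250, 0.2500]
t=1: π = [0.3438, 0.3438, 0.3125]
t=2: π = [0.2891, 0.4141, 0.2969]
t=3: π = [0.2715, 0.4277, 0.3008]
t=4: π = [0.2681, 0.4321, 0.2998]

π = [0.2681, 0.4321, 0.2998]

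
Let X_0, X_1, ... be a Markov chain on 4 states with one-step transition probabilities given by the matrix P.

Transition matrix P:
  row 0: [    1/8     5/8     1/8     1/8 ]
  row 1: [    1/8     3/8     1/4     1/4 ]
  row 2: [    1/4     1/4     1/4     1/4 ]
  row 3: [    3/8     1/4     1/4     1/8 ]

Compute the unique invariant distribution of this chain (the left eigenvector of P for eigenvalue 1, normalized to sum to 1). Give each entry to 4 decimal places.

π = [0.2030, 0.3727, 0.2246, 0.1997]

Balance equations π_j = Σ_i π_i·P[i][j]:
  π_0 = 1/8·π_0 + 1/8·π_1 + 1/4·π_2 + 3/8·π_3
  π_1 = 5/8·π_0 + 3/8·π_1 + 1/4·π_2 + 1/4·π_3
  π_2 = 1/8·π_0 + 1/4·π_1 + 1/4·π_2 + 1/4·π_3
  normalize: π_0 + π_1 + π_2 + π_3 = 1
Solving the linear system gives exactly π = [122/601, 224/601, 135/601, 120/601].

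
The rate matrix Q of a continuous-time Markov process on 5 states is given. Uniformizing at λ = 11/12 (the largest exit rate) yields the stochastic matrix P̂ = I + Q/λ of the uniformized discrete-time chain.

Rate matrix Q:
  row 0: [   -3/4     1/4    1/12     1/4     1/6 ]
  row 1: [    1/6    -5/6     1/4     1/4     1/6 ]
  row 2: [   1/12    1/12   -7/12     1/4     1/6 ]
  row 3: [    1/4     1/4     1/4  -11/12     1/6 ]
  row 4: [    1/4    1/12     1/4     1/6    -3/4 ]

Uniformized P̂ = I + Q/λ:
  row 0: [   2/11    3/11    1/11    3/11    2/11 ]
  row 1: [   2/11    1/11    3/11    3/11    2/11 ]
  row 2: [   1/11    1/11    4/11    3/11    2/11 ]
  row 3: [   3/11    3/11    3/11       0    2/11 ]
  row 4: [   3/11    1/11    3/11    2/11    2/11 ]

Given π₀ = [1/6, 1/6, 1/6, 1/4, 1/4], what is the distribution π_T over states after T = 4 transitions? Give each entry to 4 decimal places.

π = [0.1928, 0.1625, 0.2613, 0.2017, 0.1818]

t=0: π = [0.1667, 0.1667, 0.1667, 0.2500, 0.2500]
t=1: π = [0.2121, 0.1667, 0.2576, 0.1818, 0.1818]
t=2: π = [0.1915, 0.1625, 0.2576, 0.2066, 0.1818]
t=3: π = [0.1937, 0.1633, 0.2613, 0.1998, 0.1818]
t=4: π = [0.1928, 0.1625, 0.2613, 0.2017, 0.1818]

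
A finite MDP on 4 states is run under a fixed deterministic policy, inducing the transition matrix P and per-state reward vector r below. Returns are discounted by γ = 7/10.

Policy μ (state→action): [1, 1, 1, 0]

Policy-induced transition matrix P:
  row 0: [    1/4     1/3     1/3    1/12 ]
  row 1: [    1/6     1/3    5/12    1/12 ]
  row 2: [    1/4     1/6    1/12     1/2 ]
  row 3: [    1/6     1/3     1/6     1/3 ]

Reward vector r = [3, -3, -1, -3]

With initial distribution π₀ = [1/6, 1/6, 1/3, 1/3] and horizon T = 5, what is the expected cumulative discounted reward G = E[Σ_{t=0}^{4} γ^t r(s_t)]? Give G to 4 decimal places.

t=0: π = [0.1667, 0.1667, 0.3333, 0.3333], E[r] = -1.3333, γ^t·E[r] = -1.333333, running G = -1.333333
t=1: π = [0.2083, 0.2778, 0.2083, 0.3056], E[r] = -1.3333, γ^t·E[r] = -0.933333, running G = -2.266667
t=2: π = [0.2014, 0.2986, 0.2535, 0.2465], E[r] = -1.2847, γ^t·E[r] = -0.629514, running G = -2.896181
t=3: π = [0.2046, 0.2911, 0.2538, 0.2506], E[r] = -1.2650, γ^t·E[r] = -0.433911, running G = -3.330091
t=4: π = [0.2049, 0.2910, 0.2524, 0.2517], E[r] = -1.2661, γ^t·E[r] = -0.303981, running G = -3.634072

G = -3.6341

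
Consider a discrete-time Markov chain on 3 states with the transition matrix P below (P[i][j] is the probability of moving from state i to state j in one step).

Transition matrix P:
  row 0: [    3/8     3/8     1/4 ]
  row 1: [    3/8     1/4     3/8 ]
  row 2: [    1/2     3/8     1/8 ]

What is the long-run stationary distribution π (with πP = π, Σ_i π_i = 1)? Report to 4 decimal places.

Balance equations π_j = Σ_i π_i·P[i][j]:
  π_0 = 3/8·π_0 + 3/8·π_1 + 1/2·π_2
  π_1 = 3/8·π_0 + 1/4·π_1 + 3/8·π_2
  normalize: π_0 + π_1 + π_2 = 1
Solving the linear system gives exactly π = [11/27, 1/3, 7/27].

π = [0.4074, 0.3333, 0.2593]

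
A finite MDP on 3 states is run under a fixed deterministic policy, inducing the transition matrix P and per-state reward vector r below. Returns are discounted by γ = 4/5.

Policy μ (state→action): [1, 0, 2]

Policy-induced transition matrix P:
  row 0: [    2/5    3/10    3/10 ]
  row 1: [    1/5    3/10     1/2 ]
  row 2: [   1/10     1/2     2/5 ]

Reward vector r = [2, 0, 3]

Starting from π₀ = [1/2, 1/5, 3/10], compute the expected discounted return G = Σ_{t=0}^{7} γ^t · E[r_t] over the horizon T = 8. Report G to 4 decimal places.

t=0: π = [0.5000, 0.2000, 0.3000], E[r] = 1.9000, γ^t·E[r] = 1.900000, running G = 1.900000
t=1: π = [0.2700, 0.3600, 0.3700], E[r] = 1.6500, γ^t·E[r] = 1.320000, running G = 3.220000
t=2: π = [0.2170, 0.3740, 0.4090], E[r] = 1.6610, γ^t·E[r] = 1.063040, running G = 4.283040
t=3: π = [0.2025, 0.3818, 0.4157], E[r] = 1.6521, γ^t·E[r] = 0.845875, running G = 5.128915
t=4: π = [0.1989, 0.3831, 0.4179], E[r] = 1.6517, γ^t·E[r] = 0.676516, running G = 5.805431
t=5: π = [0.1980, 0.3836, 0.4184], E[r] = 1.6512, γ^t·E[r] = 0.541081, running G = 6.346512
t=6: π = [0.1978, 0.3837, 0.4186], E[r] = 1.6512, γ^t·E[r] = 0.432850, running G = 6.779362
t=7: π = [0.1977, 0.3837, 0.4186], E[r] = 1.6512, γ^t·E[r] = 0.346275, running G = 7.125637

G = 7.1256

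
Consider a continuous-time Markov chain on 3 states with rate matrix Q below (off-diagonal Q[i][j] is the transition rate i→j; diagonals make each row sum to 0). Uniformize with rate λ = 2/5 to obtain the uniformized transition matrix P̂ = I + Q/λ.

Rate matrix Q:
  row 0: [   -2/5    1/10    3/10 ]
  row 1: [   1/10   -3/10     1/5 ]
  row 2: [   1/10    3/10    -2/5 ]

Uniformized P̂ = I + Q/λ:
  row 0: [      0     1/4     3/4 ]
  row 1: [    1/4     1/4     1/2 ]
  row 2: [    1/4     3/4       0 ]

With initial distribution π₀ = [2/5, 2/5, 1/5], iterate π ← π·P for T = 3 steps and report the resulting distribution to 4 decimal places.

t=0: π = [0.4000, 0.4000, 0.2000]
t=1: π = [0.1500, 0.3500, 0.5000]
t=2: π = [0.2125, 0.5000, 0.2875]
t=3: π = [0.1969, 0.3938, 0.4094]

π = [0.1969, 0.3938, 0.4094]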